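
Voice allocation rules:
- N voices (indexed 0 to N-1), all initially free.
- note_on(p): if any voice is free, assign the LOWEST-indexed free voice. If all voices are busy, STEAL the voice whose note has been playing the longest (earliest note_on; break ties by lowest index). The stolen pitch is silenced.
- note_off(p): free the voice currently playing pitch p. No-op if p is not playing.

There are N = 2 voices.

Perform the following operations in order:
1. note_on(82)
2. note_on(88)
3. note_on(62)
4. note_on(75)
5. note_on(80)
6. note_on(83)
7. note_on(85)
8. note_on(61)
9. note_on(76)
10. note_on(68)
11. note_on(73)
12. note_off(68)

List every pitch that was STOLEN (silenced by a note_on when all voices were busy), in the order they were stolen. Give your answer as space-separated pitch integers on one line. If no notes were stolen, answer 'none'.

Answer: 82 88 62 75 80 83 85 61 76

Derivation:
Op 1: note_on(82): voice 0 is free -> assigned | voices=[82 -]
Op 2: note_on(88): voice 1 is free -> assigned | voices=[82 88]
Op 3: note_on(62): all voices busy, STEAL voice 0 (pitch 82, oldest) -> assign | voices=[62 88]
Op 4: note_on(75): all voices busy, STEAL voice 1 (pitch 88, oldest) -> assign | voices=[62 75]
Op 5: note_on(80): all voices busy, STEAL voice 0 (pitch 62, oldest) -> assign | voices=[80 75]
Op 6: note_on(83): all voices busy, STEAL voice 1 (pitch 75, oldest) -> assign | voices=[80 83]
Op 7: note_on(85): all voices busy, STEAL voice 0 (pitch 80, oldest) -> assign | voices=[85 83]
Op 8: note_on(61): all voices busy, STEAL voice 1 (pitch 83, oldest) -> assign | voices=[85 61]
Op 9: note_on(76): all voices busy, STEAL voice 0 (pitch 85, oldest) -> assign | voices=[76 61]
Op 10: note_on(68): all voices busy, STEAL voice 1 (pitch 61, oldest) -> assign | voices=[76 68]
Op 11: note_on(73): all voices busy, STEAL voice 0 (pitch 76, oldest) -> assign | voices=[73 68]
Op 12: note_off(68): free voice 1 | voices=[73 -]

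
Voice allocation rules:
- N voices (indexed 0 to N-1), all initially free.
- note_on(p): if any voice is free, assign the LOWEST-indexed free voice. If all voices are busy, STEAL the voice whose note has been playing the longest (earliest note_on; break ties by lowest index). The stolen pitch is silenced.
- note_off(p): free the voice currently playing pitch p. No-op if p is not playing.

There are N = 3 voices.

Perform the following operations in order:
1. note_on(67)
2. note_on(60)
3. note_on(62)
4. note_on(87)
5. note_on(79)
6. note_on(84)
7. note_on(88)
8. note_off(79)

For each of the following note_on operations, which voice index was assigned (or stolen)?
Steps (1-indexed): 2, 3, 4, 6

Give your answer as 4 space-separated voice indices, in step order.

Answer: 1 2 0 2

Derivation:
Op 1: note_on(67): voice 0 is free -> assigned | voices=[67 - -]
Op 2: note_on(60): voice 1 is free -> assigned | voices=[67 60 -]
Op 3: note_on(62): voice 2 is free -> assigned | voices=[67 60 62]
Op 4: note_on(87): all voices busy, STEAL voice 0 (pitch 67, oldest) -> assign | voices=[87 60 62]
Op 5: note_on(79): all voices busy, STEAL voice 1 (pitch 60, oldest) -> assign | voices=[87 79 62]
Op 6: note_on(84): all voices busy, STEAL voice 2 (pitch 62, oldest) -> assign | voices=[87 79 84]
Op 7: note_on(88): all voices busy, STEAL voice 0 (pitch 87, oldest) -> assign | voices=[88 79 84]
Op 8: note_off(79): free voice 1 | voices=[88 - 84]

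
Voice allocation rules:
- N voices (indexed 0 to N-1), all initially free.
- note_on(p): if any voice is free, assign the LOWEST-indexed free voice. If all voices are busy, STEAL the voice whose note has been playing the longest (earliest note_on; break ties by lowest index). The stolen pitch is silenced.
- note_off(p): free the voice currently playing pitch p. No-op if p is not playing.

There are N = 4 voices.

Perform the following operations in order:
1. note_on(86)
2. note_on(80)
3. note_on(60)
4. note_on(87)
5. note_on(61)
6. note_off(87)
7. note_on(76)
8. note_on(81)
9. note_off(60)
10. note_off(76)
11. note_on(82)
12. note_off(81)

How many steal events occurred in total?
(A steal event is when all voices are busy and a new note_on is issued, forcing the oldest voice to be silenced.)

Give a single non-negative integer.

Answer: 2

Derivation:
Op 1: note_on(86): voice 0 is free -> assigned | voices=[86 - - -]
Op 2: note_on(80): voice 1 is free -> assigned | voices=[86 80 - -]
Op 3: note_on(60): voice 2 is free -> assigned | voices=[86 80 60 -]
Op 4: note_on(87): voice 3 is free -> assigned | voices=[86 80 60 87]
Op 5: note_on(61): all voices busy, STEAL voice 0 (pitch 86, oldest) -> assign | voices=[61 80 60 87]
Op 6: note_off(87): free voice 3 | voices=[61 80 60 -]
Op 7: note_on(76): voice 3 is free -> assigned | voices=[61 80 60 76]
Op 8: note_on(81): all voices busy, STEAL voice 1 (pitch 80, oldest) -> assign | voices=[61 81 60 76]
Op 9: note_off(60): free voice 2 | voices=[61 81 - 76]
Op 10: note_off(76): free voice 3 | voices=[61 81 - -]
Op 11: note_on(82): voice 2 is free -> assigned | voices=[61 81 82 -]
Op 12: note_off(81): free voice 1 | voices=[61 - 82 -]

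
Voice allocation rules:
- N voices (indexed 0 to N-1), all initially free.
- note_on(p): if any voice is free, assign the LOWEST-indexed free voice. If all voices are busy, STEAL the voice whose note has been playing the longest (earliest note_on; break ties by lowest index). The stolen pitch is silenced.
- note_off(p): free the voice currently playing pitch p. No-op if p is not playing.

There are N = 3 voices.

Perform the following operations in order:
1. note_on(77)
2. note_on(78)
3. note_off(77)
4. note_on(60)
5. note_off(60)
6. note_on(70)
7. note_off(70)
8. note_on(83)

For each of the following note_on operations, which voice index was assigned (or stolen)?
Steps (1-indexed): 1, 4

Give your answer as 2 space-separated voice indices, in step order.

Op 1: note_on(77): voice 0 is free -> assigned | voices=[77 - -]
Op 2: note_on(78): voice 1 is free -> assigned | voices=[77 78 -]
Op 3: note_off(77): free voice 0 | voices=[- 78 -]
Op 4: note_on(60): voice 0 is free -> assigned | voices=[60 78 -]
Op 5: note_off(60): free voice 0 | voices=[- 78 -]
Op 6: note_on(70): voice 0 is free -> assigned | voices=[70 78 -]
Op 7: note_off(70): free voice 0 | voices=[- 78 -]
Op 8: note_on(83): voice 0 is free -> assigned | voices=[83 78 -]

Answer: 0 0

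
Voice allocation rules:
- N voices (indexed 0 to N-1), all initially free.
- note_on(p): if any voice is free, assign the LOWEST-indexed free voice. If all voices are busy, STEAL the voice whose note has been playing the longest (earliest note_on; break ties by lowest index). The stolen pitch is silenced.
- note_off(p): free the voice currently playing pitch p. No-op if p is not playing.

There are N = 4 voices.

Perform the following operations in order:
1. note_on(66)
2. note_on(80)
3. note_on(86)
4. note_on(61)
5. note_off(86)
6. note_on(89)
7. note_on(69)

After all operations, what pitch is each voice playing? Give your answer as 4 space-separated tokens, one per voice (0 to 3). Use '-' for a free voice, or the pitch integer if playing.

Op 1: note_on(66): voice 0 is free -> assigned | voices=[66 - - -]
Op 2: note_on(80): voice 1 is free -> assigned | voices=[66 80 - -]
Op 3: note_on(86): voice 2 is free -> assigned | voices=[66 80 86 -]
Op 4: note_on(61): voice 3 is free -> assigned | voices=[66 80 86 61]
Op 5: note_off(86): free voice 2 | voices=[66 80 - 61]
Op 6: note_on(89): voice 2 is free -> assigned | voices=[66 80 89 61]
Op 7: note_on(69): all voices busy, STEAL voice 0 (pitch 66, oldest) -> assign | voices=[69 80 89 61]

Answer: 69 80 89 61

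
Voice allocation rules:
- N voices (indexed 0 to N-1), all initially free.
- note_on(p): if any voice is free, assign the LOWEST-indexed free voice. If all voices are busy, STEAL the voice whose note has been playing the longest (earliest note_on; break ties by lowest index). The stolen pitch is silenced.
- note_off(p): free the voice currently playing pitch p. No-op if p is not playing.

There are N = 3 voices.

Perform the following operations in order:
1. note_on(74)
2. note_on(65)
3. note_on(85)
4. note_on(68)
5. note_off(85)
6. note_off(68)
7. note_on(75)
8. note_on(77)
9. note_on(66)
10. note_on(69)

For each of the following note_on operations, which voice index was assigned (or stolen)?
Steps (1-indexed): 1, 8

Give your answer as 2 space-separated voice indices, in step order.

Answer: 0 2

Derivation:
Op 1: note_on(74): voice 0 is free -> assigned | voices=[74 - -]
Op 2: note_on(65): voice 1 is free -> assigned | voices=[74 65 -]
Op 3: note_on(85): voice 2 is free -> assigned | voices=[74 65 85]
Op 4: note_on(68): all voices busy, STEAL voice 0 (pitch 74, oldest) -> assign | voices=[68 65 85]
Op 5: note_off(85): free voice 2 | voices=[68 65 -]
Op 6: note_off(68): free voice 0 | voices=[- 65 -]
Op 7: note_on(75): voice 0 is free -> assigned | voices=[75 65 -]
Op 8: note_on(77): voice 2 is free -> assigned | voices=[75 65 77]
Op 9: note_on(66): all voices busy, STEAL voice 1 (pitch 65, oldest) -> assign | voices=[75 66 77]
Op 10: note_on(69): all voices busy, STEAL voice 0 (pitch 75, oldest) -> assign | voices=[69 66 77]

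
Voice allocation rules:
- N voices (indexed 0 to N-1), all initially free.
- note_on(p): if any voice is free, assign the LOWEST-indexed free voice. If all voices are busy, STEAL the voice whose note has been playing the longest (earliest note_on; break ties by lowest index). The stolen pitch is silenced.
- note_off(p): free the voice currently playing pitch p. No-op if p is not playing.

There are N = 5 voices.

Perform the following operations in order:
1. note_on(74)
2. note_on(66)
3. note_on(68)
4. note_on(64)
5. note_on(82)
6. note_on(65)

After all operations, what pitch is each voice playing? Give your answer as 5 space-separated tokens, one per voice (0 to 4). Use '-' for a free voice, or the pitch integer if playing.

Answer: 65 66 68 64 82

Derivation:
Op 1: note_on(74): voice 0 is free -> assigned | voices=[74 - - - -]
Op 2: note_on(66): voice 1 is free -> assigned | voices=[74 66 - - -]
Op 3: note_on(68): voice 2 is free -> assigned | voices=[74 66 68 - -]
Op 4: note_on(64): voice 3 is free -> assigned | voices=[74 66 68 64 -]
Op 5: note_on(82): voice 4 is free -> assigned | voices=[74 66 68 64 82]
Op 6: note_on(65): all voices busy, STEAL voice 0 (pitch 74, oldest) -> assign | voices=[65 66 68 64 82]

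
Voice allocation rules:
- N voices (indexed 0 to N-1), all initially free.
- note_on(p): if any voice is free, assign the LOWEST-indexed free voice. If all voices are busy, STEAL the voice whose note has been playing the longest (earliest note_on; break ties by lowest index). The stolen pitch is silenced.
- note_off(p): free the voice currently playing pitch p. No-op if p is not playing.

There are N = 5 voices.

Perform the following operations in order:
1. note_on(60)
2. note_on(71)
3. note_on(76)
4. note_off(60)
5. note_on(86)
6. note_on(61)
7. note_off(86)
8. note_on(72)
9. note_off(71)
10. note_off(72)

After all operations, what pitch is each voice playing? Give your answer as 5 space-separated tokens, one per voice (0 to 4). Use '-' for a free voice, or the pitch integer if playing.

Answer: - - 76 61 -

Derivation:
Op 1: note_on(60): voice 0 is free -> assigned | voices=[60 - - - -]
Op 2: note_on(71): voice 1 is free -> assigned | voices=[60 71 - - -]
Op 3: note_on(76): voice 2 is free -> assigned | voices=[60 71 76 - -]
Op 4: note_off(60): free voice 0 | voices=[- 71 76 - -]
Op 5: note_on(86): voice 0 is free -> assigned | voices=[86 71 76 - -]
Op 6: note_on(61): voice 3 is free -> assigned | voices=[86 71 76 61 -]
Op 7: note_off(86): free voice 0 | voices=[- 71 76 61 -]
Op 8: note_on(72): voice 0 is free -> assigned | voices=[72 71 76 61 -]
Op 9: note_off(71): free voice 1 | voices=[72 - 76 61 -]
Op 10: note_off(72): free voice 0 | voices=[- - 76 61 -]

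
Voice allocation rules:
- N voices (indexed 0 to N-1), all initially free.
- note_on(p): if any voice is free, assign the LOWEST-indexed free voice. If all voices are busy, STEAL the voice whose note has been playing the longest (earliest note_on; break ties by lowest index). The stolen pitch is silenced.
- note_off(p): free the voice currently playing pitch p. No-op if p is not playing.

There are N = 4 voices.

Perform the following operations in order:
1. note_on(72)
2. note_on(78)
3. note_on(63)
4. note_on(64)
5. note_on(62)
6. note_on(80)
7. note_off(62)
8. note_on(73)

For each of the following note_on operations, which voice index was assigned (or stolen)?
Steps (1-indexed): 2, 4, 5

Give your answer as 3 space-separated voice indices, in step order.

Answer: 1 3 0

Derivation:
Op 1: note_on(72): voice 0 is free -> assigned | voices=[72 - - -]
Op 2: note_on(78): voice 1 is free -> assigned | voices=[72 78 - -]
Op 3: note_on(63): voice 2 is free -> assigned | voices=[72 78 63 -]
Op 4: note_on(64): voice 3 is free -> assigned | voices=[72 78 63 64]
Op 5: note_on(62): all voices busy, STEAL voice 0 (pitch 72, oldest) -> assign | voices=[62 78 63 64]
Op 6: note_on(80): all voices busy, STEAL voice 1 (pitch 78, oldest) -> assign | voices=[62 80 63 64]
Op 7: note_off(62): free voice 0 | voices=[- 80 63 64]
Op 8: note_on(73): voice 0 is free -> assigned | voices=[73 80 63 64]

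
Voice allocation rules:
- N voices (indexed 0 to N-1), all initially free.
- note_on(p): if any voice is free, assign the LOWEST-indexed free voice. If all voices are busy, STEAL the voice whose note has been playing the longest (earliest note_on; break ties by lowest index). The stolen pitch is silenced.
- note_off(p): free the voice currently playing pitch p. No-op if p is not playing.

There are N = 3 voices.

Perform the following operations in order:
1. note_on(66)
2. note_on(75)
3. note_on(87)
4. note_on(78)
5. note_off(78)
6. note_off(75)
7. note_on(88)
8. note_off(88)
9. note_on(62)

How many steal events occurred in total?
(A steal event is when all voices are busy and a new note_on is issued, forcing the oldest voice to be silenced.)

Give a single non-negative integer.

Answer: 1

Derivation:
Op 1: note_on(66): voice 0 is free -> assigned | voices=[66 - -]
Op 2: note_on(75): voice 1 is free -> assigned | voices=[66 75 -]
Op 3: note_on(87): voice 2 is free -> assigned | voices=[66 75 87]
Op 4: note_on(78): all voices busy, STEAL voice 0 (pitch 66, oldest) -> assign | voices=[78 75 87]
Op 5: note_off(78): free voice 0 | voices=[- 75 87]
Op 6: note_off(75): free voice 1 | voices=[- - 87]
Op 7: note_on(88): voice 0 is free -> assigned | voices=[88 - 87]
Op 8: note_off(88): free voice 0 | voices=[- - 87]
Op 9: note_on(62): voice 0 is free -> assigned | voices=[62 - 87]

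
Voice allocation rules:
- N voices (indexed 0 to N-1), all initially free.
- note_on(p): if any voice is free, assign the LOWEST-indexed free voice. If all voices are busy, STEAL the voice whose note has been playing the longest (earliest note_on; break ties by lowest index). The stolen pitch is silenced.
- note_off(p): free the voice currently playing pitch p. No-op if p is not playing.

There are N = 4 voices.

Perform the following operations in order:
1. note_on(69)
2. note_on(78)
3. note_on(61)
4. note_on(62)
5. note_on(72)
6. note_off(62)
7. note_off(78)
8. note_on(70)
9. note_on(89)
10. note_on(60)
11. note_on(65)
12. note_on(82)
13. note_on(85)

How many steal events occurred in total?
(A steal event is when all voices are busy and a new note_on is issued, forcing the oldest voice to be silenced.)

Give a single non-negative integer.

Answer: 5

Derivation:
Op 1: note_on(69): voice 0 is free -> assigned | voices=[69 - - -]
Op 2: note_on(78): voice 1 is free -> assigned | voices=[69 78 - -]
Op 3: note_on(61): voice 2 is free -> assigned | voices=[69 78 61 -]
Op 4: note_on(62): voice 3 is free -> assigned | voices=[69 78 61 62]
Op 5: note_on(72): all voices busy, STEAL voice 0 (pitch 69, oldest) -> assign | voices=[72 78 61 62]
Op 6: note_off(62): free voice 3 | voices=[72 78 61 -]
Op 7: note_off(78): free voice 1 | voices=[72 - 61 -]
Op 8: note_on(70): voice 1 is free -> assigned | voices=[72 70 61 -]
Op 9: note_on(89): voice 3 is free -> assigned | voices=[72 70 61 89]
Op 10: note_on(60): all voices busy, STEAL voice 2 (pitch 61, oldest) -> assign | voices=[72 70 60 89]
Op 11: note_on(65): all voices busy, STEAL voice 0 (pitch 72, oldest) -> assign | voices=[65 70 60 89]
Op 12: note_on(82): all voices busy, STEAL voice 1 (pitch 70, oldest) -> assign | voices=[65 82 60 89]
Op 13: note_on(85): all voices busy, STEAL voice 3 (pitch 89, oldest) -> assign | voices=[65 82 60 85]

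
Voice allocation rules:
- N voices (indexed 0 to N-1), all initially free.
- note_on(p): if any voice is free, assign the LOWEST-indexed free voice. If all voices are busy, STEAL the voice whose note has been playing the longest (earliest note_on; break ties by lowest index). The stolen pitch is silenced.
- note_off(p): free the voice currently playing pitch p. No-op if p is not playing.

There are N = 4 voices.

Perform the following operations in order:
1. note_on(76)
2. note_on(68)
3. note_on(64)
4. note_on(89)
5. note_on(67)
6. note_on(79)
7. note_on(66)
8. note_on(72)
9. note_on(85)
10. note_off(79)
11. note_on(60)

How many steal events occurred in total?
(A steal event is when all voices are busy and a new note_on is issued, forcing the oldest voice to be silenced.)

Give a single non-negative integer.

Op 1: note_on(76): voice 0 is free -> assigned | voices=[76 - - -]
Op 2: note_on(68): voice 1 is free -> assigned | voices=[76 68 - -]
Op 3: note_on(64): voice 2 is free -> assigned | voices=[76 68 64 -]
Op 4: note_on(89): voice 3 is free -> assigned | voices=[76 68 64 89]
Op 5: note_on(67): all voices busy, STEAL voice 0 (pitch 76, oldest) -> assign | voices=[67 68 64 89]
Op 6: note_on(79): all voices busy, STEAL voice 1 (pitch 68, oldest) -> assign | voices=[67 79 64 89]
Op 7: note_on(66): all voices busy, STEAL voice 2 (pitch 64, oldest) -> assign | voices=[67 79 66 89]
Op 8: note_on(72): all voices busy, STEAL voice 3 (pitch 89, oldest) -> assign | voices=[67 79 66 72]
Op 9: note_on(85): all voices busy, STEAL voice 0 (pitch 67, oldest) -> assign | voices=[85 79 66 72]
Op 10: note_off(79): free voice 1 | voices=[85 - 66 72]
Op 11: note_on(60): voice 1 is free -> assigned | voices=[85 60 66 72]

Answer: 5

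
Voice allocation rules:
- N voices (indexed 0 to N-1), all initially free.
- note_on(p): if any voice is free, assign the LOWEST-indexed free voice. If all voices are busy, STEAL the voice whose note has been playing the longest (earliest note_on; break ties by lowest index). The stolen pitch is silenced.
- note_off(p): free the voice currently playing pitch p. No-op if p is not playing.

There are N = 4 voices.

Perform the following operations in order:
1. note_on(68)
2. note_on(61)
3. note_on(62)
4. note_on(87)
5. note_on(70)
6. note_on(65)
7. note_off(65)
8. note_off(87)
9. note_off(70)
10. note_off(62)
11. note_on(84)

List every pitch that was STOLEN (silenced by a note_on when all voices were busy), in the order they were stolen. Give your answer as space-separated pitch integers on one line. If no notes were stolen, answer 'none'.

Answer: 68 61

Derivation:
Op 1: note_on(68): voice 0 is free -> assigned | voices=[68 - - -]
Op 2: note_on(61): voice 1 is free -> assigned | voices=[68 61 - -]
Op 3: note_on(62): voice 2 is free -> assigned | voices=[68 61 62 -]
Op 4: note_on(87): voice 3 is free -> assigned | voices=[68 61 62 87]
Op 5: note_on(70): all voices busy, STEAL voice 0 (pitch 68, oldest) -> assign | voices=[70 61 62 87]
Op 6: note_on(65): all voices busy, STEAL voice 1 (pitch 61, oldest) -> assign | voices=[70 65 62 87]
Op 7: note_off(65): free voice 1 | voices=[70 - 62 87]
Op 8: note_off(87): free voice 3 | voices=[70 - 62 -]
Op 9: note_off(70): free voice 0 | voices=[- - 62 -]
Op 10: note_off(62): free voice 2 | voices=[- - - -]
Op 11: note_on(84): voice 0 is free -> assigned | voices=[84 - - -]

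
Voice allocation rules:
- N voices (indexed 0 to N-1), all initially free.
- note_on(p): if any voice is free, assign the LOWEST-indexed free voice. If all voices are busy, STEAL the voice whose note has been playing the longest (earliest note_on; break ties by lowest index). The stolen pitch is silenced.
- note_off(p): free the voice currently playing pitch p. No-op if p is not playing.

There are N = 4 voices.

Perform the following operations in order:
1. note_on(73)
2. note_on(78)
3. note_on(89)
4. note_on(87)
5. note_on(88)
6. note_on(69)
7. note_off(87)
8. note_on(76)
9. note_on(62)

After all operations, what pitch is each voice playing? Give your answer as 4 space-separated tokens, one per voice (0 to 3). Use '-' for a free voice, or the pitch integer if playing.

Answer: 88 69 62 76

Derivation:
Op 1: note_on(73): voice 0 is free -> assigned | voices=[73 - - -]
Op 2: note_on(78): voice 1 is free -> assigned | voices=[73 78 - -]
Op 3: note_on(89): voice 2 is free -> assigned | voices=[73 78 89 -]
Op 4: note_on(87): voice 3 is free -> assigned | voices=[73 78 89 87]
Op 5: note_on(88): all voices busy, STEAL voice 0 (pitch 73, oldest) -> assign | voices=[88 78 89 87]
Op 6: note_on(69): all voices busy, STEAL voice 1 (pitch 78, oldest) -> assign | voices=[88 69 89 87]
Op 7: note_off(87): free voice 3 | voices=[88 69 89 -]
Op 8: note_on(76): voice 3 is free -> assigned | voices=[88 69 89 76]
Op 9: note_on(62): all voices busy, STEAL voice 2 (pitch 89, oldest) -> assign | voices=[88 69 62 76]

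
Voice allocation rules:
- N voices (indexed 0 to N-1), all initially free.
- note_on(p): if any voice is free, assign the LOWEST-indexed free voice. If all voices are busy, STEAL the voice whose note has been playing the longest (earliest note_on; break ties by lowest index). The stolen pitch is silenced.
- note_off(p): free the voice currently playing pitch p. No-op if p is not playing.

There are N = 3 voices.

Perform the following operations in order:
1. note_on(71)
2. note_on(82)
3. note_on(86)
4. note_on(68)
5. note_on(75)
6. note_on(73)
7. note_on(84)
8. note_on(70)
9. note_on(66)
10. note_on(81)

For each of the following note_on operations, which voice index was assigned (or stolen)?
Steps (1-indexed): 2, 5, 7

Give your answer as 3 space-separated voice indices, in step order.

Answer: 1 1 0

Derivation:
Op 1: note_on(71): voice 0 is free -> assigned | voices=[71 - -]
Op 2: note_on(82): voice 1 is free -> assigned | voices=[71 82 -]
Op 3: note_on(86): voice 2 is free -> assigned | voices=[71 82 86]
Op 4: note_on(68): all voices busy, STEAL voice 0 (pitch 71, oldest) -> assign | voices=[68 82 86]
Op 5: note_on(75): all voices busy, STEAL voice 1 (pitch 82, oldest) -> assign | voices=[68 75 86]
Op 6: note_on(73): all voices busy, STEAL voice 2 (pitch 86, oldest) -> assign | voices=[68 75 73]
Op 7: note_on(84): all voices busy, STEAL voice 0 (pitch 68, oldest) -> assign | voices=[84 75 73]
Op 8: note_on(70): all voices busy, STEAL voice 1 (pitch 75, oldest) -> assign | voices=[84 70 73]
Op 9: note_on(66): all voices busy, STEAL voice 2 (pitch 73, oldest) -> assign | voices=[84 70 66]
Op 10: note_on(81): all voices busy, STEAL voice 0 (pitch 84, oldest) -> assign | voices=[81 70 66]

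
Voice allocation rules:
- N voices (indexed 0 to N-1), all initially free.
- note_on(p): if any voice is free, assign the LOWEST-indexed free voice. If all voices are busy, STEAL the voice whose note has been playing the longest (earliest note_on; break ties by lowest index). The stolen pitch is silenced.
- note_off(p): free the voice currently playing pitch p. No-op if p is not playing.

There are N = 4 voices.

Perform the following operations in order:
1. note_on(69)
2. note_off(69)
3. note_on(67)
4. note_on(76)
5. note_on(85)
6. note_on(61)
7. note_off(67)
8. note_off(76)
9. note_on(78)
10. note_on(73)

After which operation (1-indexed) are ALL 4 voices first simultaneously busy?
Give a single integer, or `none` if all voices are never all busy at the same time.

Op 1: note_on(69): voice 0 is free -> assigned | voices=[69 - - -]
Op 2: note_off(69): free voice 0 | voices=[- - - -]
Op 3: note_on(67): voice 0 is free -> assigned | voices=[67 - - -]
Op 4: note_on(76): voice 1 is free -> assigned | voices=[67 76 - -]
Op 5: note_on(85): voice 2 is free -> assigned | voices=[67 76 85 -]
Op 6: note_on(61): voice 3 is free -> assigned | voices=[67 76 85 61]
Op 7: note_off(67): free voice 0 | voices=[- 76 85 61]
Op 8: note_off(76): free voice 1 | voices=[- - 85 61]
Op 9: note_on(78): voice 0 is free -> assigned | voices=[78 - 85 61]
Op 10: note_on(73): voice 1 is free -> assigned | voices=[78 73 85 61]

Answer: 6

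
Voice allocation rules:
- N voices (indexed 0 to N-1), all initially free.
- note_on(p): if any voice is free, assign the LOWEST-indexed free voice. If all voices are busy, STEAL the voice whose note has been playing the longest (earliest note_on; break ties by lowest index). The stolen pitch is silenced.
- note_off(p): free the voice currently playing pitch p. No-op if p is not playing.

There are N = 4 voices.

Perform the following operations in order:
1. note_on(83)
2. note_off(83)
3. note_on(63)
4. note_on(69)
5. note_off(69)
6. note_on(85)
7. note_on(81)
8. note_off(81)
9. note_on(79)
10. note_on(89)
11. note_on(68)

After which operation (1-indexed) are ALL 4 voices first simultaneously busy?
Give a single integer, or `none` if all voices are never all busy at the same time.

Op 1: note_on(83): voice 0 is free -> assigned | voices=[83 - - -]
Op 2: note_off(83): free voice 0 | voices=[- - - -]
Op 3: note_on(63): voice 0 is free -> assigned | voices=[63 - - -]
Op 4: note_on(69): voice 1 is free -> assigned | voices=[63 69 - -]
Op 5: note_off(69): free voice 1 | voices=[63 - - -]
Op 6: note_on(85): voice 1 is free -> assigned | voices=[63 85 - -]
Op 7: note_on(81): voice 2 is free -> assigned | voices=[63 85 81 -]
Op 8: note_off(81): free voice 2 | voices=[63 85 - -]
Op 9: note_on(79): voice 2 is free -> assigned | voices=[63 85 79 -]
Op 10: note_on(89): voice 3 is free -> assigned | voices=[63 85 79 89]
Op 11: note_on(68): all voices busy, STEAL voice 0 (pitch 63, oldest) -> assign | voices=[68 85 79 89]

Answer: 10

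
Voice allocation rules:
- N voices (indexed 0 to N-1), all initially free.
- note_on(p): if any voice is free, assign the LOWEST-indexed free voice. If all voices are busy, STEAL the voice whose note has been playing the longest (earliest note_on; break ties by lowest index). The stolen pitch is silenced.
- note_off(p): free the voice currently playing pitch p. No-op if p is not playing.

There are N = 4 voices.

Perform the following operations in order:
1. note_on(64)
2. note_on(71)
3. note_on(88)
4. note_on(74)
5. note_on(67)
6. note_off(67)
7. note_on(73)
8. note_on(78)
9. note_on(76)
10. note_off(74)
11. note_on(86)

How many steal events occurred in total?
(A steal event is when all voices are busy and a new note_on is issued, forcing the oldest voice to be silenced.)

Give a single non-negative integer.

Answer: 3

Derivation:
Op 1: note_on(64): voice 0 is free -> assigned | voices=[64 - - -]
Op 2: note_on(71): voice 1 is free -> assigned | voices=[64 71 - -]
Op 3: note_on(88): voice 2 is free -> assigned | voices=[64 71 88 -]
Op 4: note_on(74): voice 3 is free -> assigned | voices=[64 71 88 74]
Op 5: note_on(67): all voices busy, STEAL voice 0 (pitch 64, oldest) -> assign | voices=[67 71 88 74]
Op 6: note_off(67): free voice 0 | voices=[- 71 88 74]
Op 7: note_on(73): voice 0 is free -> assigned | voices=[73 71 88 74]
Op 8: note_on(78): all voices busy, STEAL voice 1 (pitch 71, oldest) -> assign | voices=[73 78 88 74]
Op 9: note_on(76): all voices busy, STEAL voice 2 (pitch 88, oldest) -> assign | voices=[73 78 76 74]
Op 10: note_off(74): free voice 3 | voices=[73 78 76 -]
Op 11: note_on(86): voice 3 is free -> assigned | voices=[73 78 76 86]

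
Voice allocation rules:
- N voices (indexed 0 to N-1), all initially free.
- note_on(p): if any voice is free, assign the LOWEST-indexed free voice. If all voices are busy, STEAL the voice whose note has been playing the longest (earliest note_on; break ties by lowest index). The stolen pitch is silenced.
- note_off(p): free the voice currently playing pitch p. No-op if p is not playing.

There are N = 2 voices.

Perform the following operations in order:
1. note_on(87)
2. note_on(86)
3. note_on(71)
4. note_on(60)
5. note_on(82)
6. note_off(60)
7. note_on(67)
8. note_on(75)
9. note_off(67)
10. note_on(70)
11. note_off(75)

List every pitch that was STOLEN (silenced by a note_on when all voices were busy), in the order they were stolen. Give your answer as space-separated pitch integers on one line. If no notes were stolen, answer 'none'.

Answer: 87 86 71 82

Derivation:
Op 1: note_on(87): voice 0 is free -> assigned | voices=[87 -]
Op 2: note_on(86): voice 1 is free -> assigned | voices=[87 86]
Op 3: note_on(71): all voices busy, STEAL voice 0 (pitch 87, oldest) -> assign | voices=[71 86]
Op 4: note_on(60): all voices busy, STEAL voice 1 (pitch 86, oldest) -> assign | voices=[71 60]
Op 5: note_on(82): all voices busy, STEAL voice 0 (pitch 71, oldest) -> assign | voices=[82 60]
Op 6: note_off(60): free voice 1 | voices=[82 -]
Op 7: note_on(67): voice 1 is free -> assigned | voices=[82 67]
Op 8: note_on(75): all voices busy, STEAL voice 0 (pitch 82, oldest) -> assign | voices=[75 67]
Op 9: note_off(67): free voice 1 | voices=[75 -]
Op 10: note_on(70): voice 1 is free -> assigned | voices=[75 70]
Op 11: note_off(75): free voice 0 | voices=[- 70]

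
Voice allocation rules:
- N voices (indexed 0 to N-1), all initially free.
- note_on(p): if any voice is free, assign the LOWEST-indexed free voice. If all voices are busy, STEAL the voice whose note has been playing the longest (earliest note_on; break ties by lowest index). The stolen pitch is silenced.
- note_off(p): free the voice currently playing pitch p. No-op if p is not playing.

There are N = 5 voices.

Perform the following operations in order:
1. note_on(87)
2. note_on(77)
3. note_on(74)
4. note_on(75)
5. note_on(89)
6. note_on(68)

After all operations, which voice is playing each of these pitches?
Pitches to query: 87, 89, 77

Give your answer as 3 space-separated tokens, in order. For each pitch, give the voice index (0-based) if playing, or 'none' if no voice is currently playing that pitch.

Answer: none 4 1

Derivation:
Op 1: note_on(87): voice 0 is free -> assigned | voices=[87 - - - -]
Op 2: note_on(77): voice 1 is free -> assigned | voices=[87 77 - - -]
Op 3: note_on(74): voice 2 is free -> assigned | voices=[87 77 74 - -]
Op 4: note_on(75): voice 3 is free -> assigned | voices=[87 77 74 75 -]
Op 5: note_on(89): voice 4 is free -> assigned | voices=[87 77 74 75 89]
Op 6: note_on(68): all voices busy, STEAL voice 0 (pitch 87, oldest) -> assign | voices=[68 77 74 75 89]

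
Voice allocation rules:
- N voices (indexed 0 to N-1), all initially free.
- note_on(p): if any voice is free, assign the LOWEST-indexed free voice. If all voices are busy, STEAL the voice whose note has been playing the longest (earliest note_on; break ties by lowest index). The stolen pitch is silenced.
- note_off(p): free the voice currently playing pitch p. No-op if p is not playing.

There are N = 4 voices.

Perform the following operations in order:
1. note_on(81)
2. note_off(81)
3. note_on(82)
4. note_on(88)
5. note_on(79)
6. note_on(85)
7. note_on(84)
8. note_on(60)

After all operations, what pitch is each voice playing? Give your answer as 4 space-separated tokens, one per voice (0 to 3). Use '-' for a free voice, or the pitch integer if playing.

Op 1: note_on(81): voice 0 is free -> assigned | voices=[81 - - -]
Op 2: note_off(81): free voice 0 | voices=[- - - -]
Op 3: note_on(82): voice 0 is free -> assigned | voices=[82 - - -]
Op 4: note_on(88): voice 1 is free -> assigned | voices=[82 88 - -]
Op 5: note_on(79): voice 2 is free -> assigned | voices=[82 88 79 -]
Op 6: note_on(85): voice 3 is free -> assigned | voices=[82 88 79 85]
Op 7: note_on(84): all voices busy, STEAL voice 0 (pitch 82, oldest) -> assign | voices=[84 88 79 85]
Op 8: note_on(60): all voices busy, STEAL voice 1 (pitch 88, oldest) -> assign | voices=[84 60 79 85]

Answer: 84 60 79 85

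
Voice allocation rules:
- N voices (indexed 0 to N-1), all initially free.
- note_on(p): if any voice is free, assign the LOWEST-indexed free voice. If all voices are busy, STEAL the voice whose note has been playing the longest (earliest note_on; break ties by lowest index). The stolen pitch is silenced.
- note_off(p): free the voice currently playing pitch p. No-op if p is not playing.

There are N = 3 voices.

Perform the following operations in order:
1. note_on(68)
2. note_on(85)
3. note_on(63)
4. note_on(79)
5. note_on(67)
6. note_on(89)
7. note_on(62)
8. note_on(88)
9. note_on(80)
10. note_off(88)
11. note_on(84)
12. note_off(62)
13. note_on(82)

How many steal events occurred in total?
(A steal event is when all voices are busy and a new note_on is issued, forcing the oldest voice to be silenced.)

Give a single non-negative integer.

Answer: 6

Derivation:
Op 1: note_on(68): voice 0 is free -> assigned | voices=[68 - -]
Op 2: note_on(85): voice 1 is free -> assigned | voices=[68 85 -]
Op 3: note_on(63): voice 2 is free -> assigned | voices=[68 85 63]
Op 4: note_on(79): all voices busy, STEAL voice 0 (pitch 68, oldest) -> assign | voices=[79 85 63]
Op 5: note_on(67): all voices busy, STEAL voice 1 (pitch 85, oldest) -> assign | voices=[79 67 63]
Op 6: note_on(89): all voices busy, STEAL voice 2 (pitch 63, oldest) -> assign | voices=[79 67 89]
Op 7: note_on(62): all voices busy, STEAL voice 0 (pitch 79, oldest) -> assign | voices=[62 67 89]
Op 8: note_on(88): all voices busy, STEAL voice 1 (pitch 67, oldest) -> assign | voices=[62 88 89]
Op 9: note_on(80): all voices busy, STEAL voice 2 (pitch 89, oldest) -> assign | voices=[62 88 80]
Op 10: note_off(88): free voice 1 | voices=[62 - 80]
Op 11: note_on(84): voice 1 is free -> assigned | voices=[62 84 80]
Op 12: note_off(62): free voice 0 | voices=[- 84 80]
Op 13: note_on(82): voice 0 is free -> assigned | voices=[82 84 80]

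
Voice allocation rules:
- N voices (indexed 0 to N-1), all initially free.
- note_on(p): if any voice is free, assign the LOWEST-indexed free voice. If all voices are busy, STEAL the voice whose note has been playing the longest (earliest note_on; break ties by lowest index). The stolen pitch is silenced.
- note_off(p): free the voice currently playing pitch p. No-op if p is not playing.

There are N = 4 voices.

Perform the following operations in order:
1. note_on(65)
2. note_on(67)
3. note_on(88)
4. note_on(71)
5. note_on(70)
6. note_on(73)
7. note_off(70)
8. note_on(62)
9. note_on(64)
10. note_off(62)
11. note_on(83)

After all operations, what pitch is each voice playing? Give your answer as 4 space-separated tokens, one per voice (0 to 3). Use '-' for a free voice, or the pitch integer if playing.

Op 1: note_on(65): voice 0 is free -> assigned | voices=[65 - - -]
Op 2: note_on(67): voice 1 is free -> assigned | voices=[65 67 - -]
Op 3: note_on(88): voice 2 is free -> assigned | voices=[65 67 88 -]
Op 4: note_on(71): voice 3 is free -> assigned | voices=[65 67 88 71]
Op 5: note_on(70): all voices busy, STEAL voice 0 (pitch 65, oldest) -> assign | voices=[70 67 88 71]
Op 6: note_on(73): all voices busy, STEAL voice 1 (pitch 67, oldest) -> assign | voices=[70 73 88 71]
Op 7: note_off(70): free voice 0 | voices=[- 73 88 71]
Op 8: note_on(62): voice 0 is free -> assigned | voices=[62 73 88 71]
Op 9: note_on(64): all voices busy, STEAL voice 2 (pitch 88, oldest) -> assign | voices=[62 73 64 71]
Op 10: note_off(62): free voice 0 | voices=[- 73 64 71]
Op 11: note_on(83): voice 0 is free -> assigned | voices=[83 73 64 71]

Answer: 83 73 64 71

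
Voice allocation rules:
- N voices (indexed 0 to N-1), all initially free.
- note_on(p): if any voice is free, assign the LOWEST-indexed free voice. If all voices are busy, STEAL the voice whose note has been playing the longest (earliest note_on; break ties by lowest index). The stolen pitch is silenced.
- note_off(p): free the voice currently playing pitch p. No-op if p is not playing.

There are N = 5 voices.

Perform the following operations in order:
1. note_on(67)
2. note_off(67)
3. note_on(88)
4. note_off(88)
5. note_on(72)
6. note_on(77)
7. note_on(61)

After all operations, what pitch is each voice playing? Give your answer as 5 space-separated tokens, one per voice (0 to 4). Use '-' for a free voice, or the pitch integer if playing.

Answer: 72 77 61 - -

Derivation:
Op 1: note_on(67): voice 0 is free -> assigned | voices=[67 - - - -]
Op 2: note_off(67): free voice 0 | voices=[- - - - -]
Op 3: note_on(88): voice 0 is free -> assigned | voices=[88 - - - -]
Op 4: note_off(88): free voice 0 | voices=[- - - - -]
Op 5: note_on(72): voice 0 is free -> assigned | voices=[72 - - - -]
Op 6: note_on(77): voice 1 is free -> assigned | voices=[72 77 - - -]
Op 7: note_on(61): voice 2 is free -> assigned | voices=[72 77 61 - -]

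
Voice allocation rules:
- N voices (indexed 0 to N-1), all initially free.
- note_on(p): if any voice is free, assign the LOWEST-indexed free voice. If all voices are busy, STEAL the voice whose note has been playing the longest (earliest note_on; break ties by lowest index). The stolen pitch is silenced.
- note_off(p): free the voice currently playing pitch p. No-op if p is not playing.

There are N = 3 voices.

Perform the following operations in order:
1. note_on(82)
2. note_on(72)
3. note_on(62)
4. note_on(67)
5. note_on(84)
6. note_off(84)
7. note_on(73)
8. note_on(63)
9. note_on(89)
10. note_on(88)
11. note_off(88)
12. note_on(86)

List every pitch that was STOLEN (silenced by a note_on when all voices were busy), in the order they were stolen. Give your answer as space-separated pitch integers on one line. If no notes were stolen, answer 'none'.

Op 1: note_on(82): voice 0 is free -> assigned | voices=[82 - -]
Op 2: note_on(72): voice 1 is free -> assigned | voices=[82 72 -]
Op 3: note_on(62): voice 2 is free -> assigned | voices=[82 72 62]
Op 4: note_on(67): all voices busy, STEAL voice 0 (pitch 82, oldest) -> assign | voices=[67 72 62]
Op 5: note_on(84): all voices busy, STEAL voice 1 (pitch 72, oldest) -> assign | voices=[67 84 62]
Op 6: note_off(84): free voice 1 | voices=[67 - 62]
Op 7: note_on(73): voice 1 is free -> assigned | voices=[67 73 62]
Op 8: note_on(63): all voices busy, STEAL voice 2 (pitch 62, oldest) -> assign | voices=[67 73 63]
Op 9: note_on(89): all voices busy, STEAL voice 0 (pitch 67, oldest) -> assign | voices=[89 73 63]
Op 10: note_on(88): all voices busy, STEAL voice 1 (pitch 73, oldest) -> assign | voices=[89 88 63]
Op 11: note_off(88): free voice 1 | voices=[89 - 63]
Op 12: note_on(86): voice 1 is free -> assigned | voices=[89 86 63]

Answer: 82 72 62 67 73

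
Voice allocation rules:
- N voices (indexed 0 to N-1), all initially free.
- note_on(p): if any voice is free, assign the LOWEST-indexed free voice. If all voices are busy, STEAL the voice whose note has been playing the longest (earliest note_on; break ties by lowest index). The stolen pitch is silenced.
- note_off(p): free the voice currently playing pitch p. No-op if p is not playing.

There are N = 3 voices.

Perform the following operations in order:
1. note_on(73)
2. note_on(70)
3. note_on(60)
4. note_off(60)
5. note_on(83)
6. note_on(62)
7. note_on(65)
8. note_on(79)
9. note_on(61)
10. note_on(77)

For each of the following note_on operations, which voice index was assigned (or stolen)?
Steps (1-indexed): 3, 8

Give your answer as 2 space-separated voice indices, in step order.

Op 1: note_on(73): voice 0 is free -> assigned | voices=[73 - -]
Op 2: note_on(70): voice 1 is free -> assigned | voices=[73 70 -]
Op 3: note_on(60): voice 2 is free -> assigned | voices=[73 70 60]
Op 4: note_off(60): free voice 2 | voices=[73 70 -]
Op 5: note_on(83): voice 2 is free -> assigned | voices=[73 70 83]
Op 6: note_on(62): all voices busy, STEAL voice 0 (pitch 73, oldest) -> assign | voices=[62 70 83]
Op 7: note_on(65): all voices busy, STEAL voice 1 (pitch 70, oldest) -> assign | voices=[62 65 83]
Op 8: note_on(79): all voices busy, STEAL voice 2 (pitch 83, oldest) -> assign | voices=[62 65 79]
Op 9: note_on(61): all voices busy, STEAL voice 0 (pitch 62, oldest) -> assign | voices=[61 65 79]
Op 10: note_on(77): all voices busy, STEAL voice 1 (pitch 65, oldest) -> assign | voices=[61 77 79]

Answer: 2 2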